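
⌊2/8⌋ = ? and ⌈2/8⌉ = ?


2/8 = 0.2500
floor = 0
ceil = 1

floor = 0, ceil = 1


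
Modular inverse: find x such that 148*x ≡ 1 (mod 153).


Use the extended Euclidean algorithm on (153, 148); each row r = 153*s + 148*t:
r=153, s=1, t=0
r=148, s=0, t=1
q=1: r=5, s=1, t=-1   [153*(1) + 148*(-1) = 5]
q=29: r=3, s=-29, t=30   [153*(-29) + 148*(30) = 3]
q=1: r=2, s=30, t=-31   [153*(30) + 148*(-31) = 2]
q=1: r=1, s=-59, t=61   [153*(-59) + 148*(61) = 1]
q=2: r=0, s=148, t=-153   [153*(148) + 148*(-153) = 0]
GCD = 1 with t = 61, so 148*(61) ≡ 1 (mod 153)
Inverse = 61 mod 153 = 61
Check: 148 * 61 = 9028 ≡ 1 (mod 153)

148^(-1) ≡ 61 (mod 153)


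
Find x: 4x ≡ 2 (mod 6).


GCD(4, 6) = 2 divides 2
Divide: 2x ≡ 1 (mod 3)
x ≡ 2 (mod 3)


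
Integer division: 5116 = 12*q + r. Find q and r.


5116 = 12 * 426 + 4
Check: 5112 + 4 = 5116

q = 426, r = 4


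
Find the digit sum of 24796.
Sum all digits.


2 + 4 + 7 + 9 + 6 = 28


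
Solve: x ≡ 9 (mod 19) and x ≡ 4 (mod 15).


M = 19*15 = 285
M1 = M/19 = 15, M2 = M/15 = 19
M1^(-1) mod 19 = 14, M2^(-1) mod 15 = 4
x = 9*15*14 + 4*19*4 = 2194
2194 mod 285 = 199
Check: 199 mod 19 = 9 ✓, 199 mod 15 = 4 ✓

x ≡ 199 (mod 285)


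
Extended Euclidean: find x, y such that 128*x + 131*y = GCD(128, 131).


Tabular extended Euclidean (each row: r = 128*s + 131*t):
r=128, s=1, t=0
r=131, s=0, t=1
q=0: r=128, s=1, t=0   [128*(1) + 131*(0) = 128]
q=1: r=3, s=-1, t=1   [128*(-1) + 131*(1) = 3]
q=42: r=2, s=43, t=-42   [128*(43) + 131*(-42) = 2]
q=1: r=1, s=-44, t=43   [128*(-44) + 131*(43) = 1]
q=2: r=0, s=131, t=-128   [128*(131) + 131*(-128) = 0]
GCD = 1; from the row with r=1: x=-44, y=43
Check: 128*(-44) + 131*(43) = -5632 + 5633 = 1

GCD = 1, x = -44, y = 43


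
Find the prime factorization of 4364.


4364 / 2 = 2182
2182 / 2 = 1091
1091 / 1091 = 1
4364 = 2^2 × 1091


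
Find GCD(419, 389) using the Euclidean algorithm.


419 = 1 * 389 + 30
389 = 12 * 30 + 29
30 = 1 * 29 + 1
29 = 29 * 1 + 0
GCD = 1


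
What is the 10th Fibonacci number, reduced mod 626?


F(k) mod 626 for k=1..10:
1, 1, 2, 3, 5, 8, 13, 21, 34, 55
F(10) mod 626 = 55


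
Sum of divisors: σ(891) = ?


Divisors of 891: 1, 3, 9, 11, 27, 33, 81, 99, 297, 891
Sum = 1 + 3 + 9 + 11 + 27 + 33 + 81 + 99 + 297 + 891 = 1452

σ(891) = 1452


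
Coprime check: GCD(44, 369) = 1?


Euclidean algorithm:
369 = 8 * 44 + 17
44 = 2 * 17 + 10
17 = 1 * 10 + 7
10 = 1 * 7 + 3
7 = 2 * 3 + 1
3 = 3 * 1 + 0
GCD(44, 369) = 1

Yes, coprime (GCD = 1)


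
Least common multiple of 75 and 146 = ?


GCD(75, 146) = 1
LCM = 75*146/1 = 10950/1 = 10950

LCM = 10950


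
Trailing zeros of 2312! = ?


floor(2312/5) = 462
floor(2312/25) = 92
floor(2312/125) = 18
floor(2312/625) = 3
Total = 575

575 trailing zeros


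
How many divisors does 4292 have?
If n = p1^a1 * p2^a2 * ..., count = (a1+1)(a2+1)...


4292 = 2^2 × 29^1 × 37^1
d(4292) = (2+1) × (1+1) × (1+1) = 12

12 divisors


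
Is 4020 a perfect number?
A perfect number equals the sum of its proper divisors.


Proper divisors of 4020: 1, 2, 3, 4, 5, 6, 10, 12, 15, 20, 30, 60, 67, 134, 201, 268, 335, 402, 670, 804, 1005, 1340, 2010
Sum = 1 + 2 + 3 + 4 + 5 + 6 + 10 + 12 + 15 + 20 + 30 + 60 + 67 + 134 + 201 + 268 + 335 + 402 + 670 + 804 + 1005 + 1340 + 2010 = 7404

No, 4020 is not perfect (7404 ≠ 4020)


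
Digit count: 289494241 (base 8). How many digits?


289494241 in base 8 = 2120252341
Number of digits = 10

10 digits (base 8)


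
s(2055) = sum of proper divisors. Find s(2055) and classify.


Proper divisors: 1, 3, 5, 15, 137, 411, 685
Sum = 1 + 3 + 5 + 15 + 137 + 411 + 685 = 1257
1257 < 2055 → deficient

s(2055) = 1257 (deficient)


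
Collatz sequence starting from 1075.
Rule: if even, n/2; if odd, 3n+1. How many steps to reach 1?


1075 → 3226 → 1613 → 4840 → 2420 → 1210 → 605 → 1816 → 908 → 454 → 227 → 682 → 341 → 1024 → 512 → 256 → 128 → 64 → 32 → 16 → 8 → 4 → 2 → 1
Total steps = 23

23 steps


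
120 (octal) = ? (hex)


120 (base 8) = 80 (decimal)
80 (decimal) = 50 (base 16)


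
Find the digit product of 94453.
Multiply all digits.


9 × 4 × 4 × 5 × 3 = 2160


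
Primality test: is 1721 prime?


Check divisors up to sqrt(1721) = 41.4849
No divisors found.
1721 is prime.

Yes, 1721 is prime


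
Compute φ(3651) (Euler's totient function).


3651 = 3 × 1217
Prime factors: 3, 1217
φ(3651) = 3651 × (1-1/3) × (1-1/1217)
= 3651 × 2/3 × 1216/1217 = 2432

φ(3651) = 2432


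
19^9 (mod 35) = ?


19^1 mod 35 = 19
19^2 mod 35 = 11
19^3 mod 35 = 34
19^4 mod 35 = 16
19^5 mod 35 = 24
19^6 mod 35 = 1
19^7 mod 35 = 19
19^8 mod 35 = 11
19^9 mod 35 = 34


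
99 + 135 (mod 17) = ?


99 + 135 = 234
234 mod 17 = 13


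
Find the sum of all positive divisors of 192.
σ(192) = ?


Divisors of 192: 1, 2, 3, 4, 6, 8, 12, 16, 24, 32, 48, 64, 96, 192
Sum = 1 + 2 + 3 + 4 + 6 + 8 + 12 + 16 + 24 + 32 + 48 + 64 + 96 + 192 = 508

σ(192) = 508


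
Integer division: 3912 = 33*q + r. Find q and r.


3912 = 33 * 118 + 18
Check: 3894 + 18 = 3912

q = 118, r = 18


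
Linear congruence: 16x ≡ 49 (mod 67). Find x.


GCD(16, 67) = 1, unique solution
a^(-1) mod 67 = 21
x = 21 * 49 mod 67 = 24

x ≡ 24 (mod 67)


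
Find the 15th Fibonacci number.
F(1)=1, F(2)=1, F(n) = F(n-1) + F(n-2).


Sequence: 1, 1, 2, 3, 5, 8, 13, 21, 34, 55, 89, 144, 233, 377, 610
F(15) = 610


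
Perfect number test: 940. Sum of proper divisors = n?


Proper divisors of 940: 1, 2, 4, 5, 10, 20, 47, 94, 188, 235, 470
Sum = 1 + 2 + 4 + 5 + 10 + 20 + 47 + 94 + 188 + 235 + 470 = 1076

No, 940 is not perfect (1076 ≠ 940)


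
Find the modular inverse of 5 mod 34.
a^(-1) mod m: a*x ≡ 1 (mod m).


Use the extended Euclidean algorithm on (34, 5); each row r = 34*s + 5*t:
r=34, s=1, t=0
r=5, s=0, t=1
q=6: r=4, s=1, t=-6   [34*(1) + 5*(-6) = 4]
q=1: r=1, s=-1, t=7   [34*(-1) + 5*(7) = 1]
q=4: r=0, s=5, t=-34   [34*(5) + 5*(-34) = 0]
GCD = 1 with t = 7, so 5*(7) ≡ 1 (mod 34)
Inverse = 7 mod 34 = 7
Check: 5 * 7 = 35 ≡ 1 (mod 34)

5^(-1) ≡ 7 (mod 34)


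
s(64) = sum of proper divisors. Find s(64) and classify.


Proper divisors: 1, 2, 4, 8, 16, 32
Sum = 1 + 2 + 4 + 8 + 16 + 32 = 63
63 < 64 → deficient

s(64) = 63 (deficient)


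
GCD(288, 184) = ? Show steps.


288 = 1 * 184 + 104
184 = 1 * 104 + 80
104 = 1 * 80 + 24
80 = 3 * 24 + 8
24 = 3 * 8 + 0
GCD = 8


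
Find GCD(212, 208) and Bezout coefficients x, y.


Tabular extended Euclidean (each row: r = 212*s + 208*t):
r=212, s=1, t=0
r=208, s=0, t=1
q=1: r=4, s=1, t=-1   [212*(1) + 208*(-1) = 4]
q=52: r=0, s=-52, t=53   [212*(-52) + 208*(53) = 0]
GCD = 4; from the row with r=4: x=1, y=-1
Check: 212*(1) + 208*(-1) = 212 - 208 = 4

GCD = 4, x = 1, y = -1


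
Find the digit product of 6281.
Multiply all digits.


6 × 2 × 8 × 1 = 96


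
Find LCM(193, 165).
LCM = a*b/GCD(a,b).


GCD(193, 165) = 1
LCM = 193*165/1 = 31845/1 = 31845

LCM = 31845


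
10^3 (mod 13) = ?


10^1 mod 13 = 10
10^2 mod 13 = 9
10^3 mod 13 = 12


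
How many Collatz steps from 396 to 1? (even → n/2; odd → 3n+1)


396 → 198 → 99 → 298 → 149 → 448 → 224 → 112 → 56 → 28 → 14 → 7 → 22 → 11 → 34 → 17 → 52 → 26 → 13 → 40 → 20 → 10 → 5 → 16 → 8 → 4 → 2 → 1
Total steps = 27

27 steps


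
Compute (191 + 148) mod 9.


191 + 148 = 339
339 mod 9 = 6


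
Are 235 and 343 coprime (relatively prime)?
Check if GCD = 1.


Euclidean algorithm:
343 = 1 * 235 + 108
235 = 2 * 108 + 19
108 = 5 * 19 + 13
19 = 1 * 13 + 6
13 = 2 * 6 + 1
6 = 6 * 1 + 0
GCD(235, 343) = 1

Yes, coprime (GCD = 1)


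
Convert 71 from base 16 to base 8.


71 (base 16) = 113 (decimal)
113 (decimal) = 161 (base 8)


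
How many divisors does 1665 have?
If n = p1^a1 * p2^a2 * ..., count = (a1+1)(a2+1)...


1665 = 3^2 × 5^1 × 37^1
d(1665) = (2+1) × (1+1) × (1+1) = 12

12 divisors


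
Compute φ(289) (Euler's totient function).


289 = 17^2
Prime factors: 17
φ(289) = 289 × (1-1/17)
= 289 × 16/17 = 272

φ(289) = 272


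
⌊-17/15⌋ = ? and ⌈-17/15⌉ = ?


-17/15 = -1.1333
floor = -2
ceil = -1

floor = -2, ceil = -1


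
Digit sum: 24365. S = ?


2 + 4 + 3 + 6 + 5 = 20


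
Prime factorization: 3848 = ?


3848 / 2 = 1924
1924 / 2 = 962
962 / 2 = 481
481 / 13 = 37
37 / 37 = 1
3848 = 2^3 × 13 × 37


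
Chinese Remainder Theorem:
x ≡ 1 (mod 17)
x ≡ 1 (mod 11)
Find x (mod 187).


M = 17*11 = 187
M1 = M/17 = 11, M2 = M/11 = 17
M1^(-1) mod 17 = 14, M2^(-1) mod 11 = 2
x = 1*11*14 + 1*17*2 = 188
188 mod 187 = 1
Check: 1 mod 17 = 1 ✓, 1 mod 11 = 1 ✓

x ≡ 1 (mod 187)


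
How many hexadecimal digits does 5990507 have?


5990507 in base 16 = 5B686B
Number of digits = 6

6 digits (base 16)


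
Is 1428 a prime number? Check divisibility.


1428 / 2 = 714 (exact division)
1428 is NOT prime.

No, 1428 is not prime


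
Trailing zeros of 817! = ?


floor(817/5) = 163
floor(817/25) = 32
floor(817/125) = 6
floor(817/625) = 1
Total = 202

202 trailing zeros


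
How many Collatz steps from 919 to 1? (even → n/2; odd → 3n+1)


919 → 2758 → 1379 → 4138 → 2069 → 6208 → 3104 → 1552 → 776 → 388 → 194 → 97 → 292 → 146 → 73 → 220 → 110 → 55 → 166 → 83 → 250 → 125 → 376 → 188 → 94 → 47 → 142 → 71 → 214 → 107 → 322 → 161 → 484 → 242 → 121 → 364 → 182 → 91 → 274 → 137 → 412 → 206 → 103 → 310 → 155 → 466 → 233 → 700 → 350 → 175 → 526 → 263 → 790 → 395 → 1186 → 593 → 1780 → 890 → 445 → 1336 → 668 → 334 → 167 → 502 → 251 → 754 → 377 → 1132 → 566 → 283 → 850 → 425 → 1276 → 638 → 319 → 958 → 479 → 1438 → 719 → 2158 → 1079 → 3238 → 1619 → 4858 → 2429 → 7288 → 3644 → 1822 → 911 → 2734 → 1367 → 4102 → 2051 → 6154 → 3077 → 9232 → 4616 → 2308 → 1154 → 577 → 1732 → 866 → 433 → 1300 → 650 → 325 → 976 → 488 → 244 → 122 → 61 → 184 → 92 → 46 → 23 → 70 → 35 → 106 → 53 → 160 → 80 → 40 → 20 → 10 → 5 → 16 → 8 → 4 → 2 → 1
Total steps = 129

129 steps


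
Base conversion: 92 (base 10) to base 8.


92 (base 10) = 92 (decimal)
92 (decimal) = 134 (base 8)


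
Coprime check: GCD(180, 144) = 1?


Euclidean algorithm:
180 = 1 * 144 + 36
144 = 4 * 36 + 0
GCD(180, 144) = 36

No, not coprime (GCD = 36)


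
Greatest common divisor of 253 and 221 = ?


253 = 1 * 221 + 32
221 = 6 * 32 + 29
32 = 1 * 29 + 3
29 = 9 * 3 + 2
3 = 1 * 2 + 1
2 = 2 * 1 + 0
GCD = 1


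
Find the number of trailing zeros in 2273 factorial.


floor(2273/5) = 454
floor(2273/25) = 90
floor(2273/125) = 18
floor(2273/625) = 3
Total = 565

565 trailing zeros


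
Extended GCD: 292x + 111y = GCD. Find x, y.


Tabular extended Euclidean (each row: r = 292*s + 111*t):
r=292, s=1, t=0
r=111, s=0, t=1
q=2: r=70, s=1, t=-2   [292*(1) + 111*(-2) = 70]
q=1: r=41, s=-1, t=3   [292*(-1) + 111*(3) = 41]
q=1: r=29, s=2, t=-5   [292*(2) + 111*(-5) = 29]
q=1: r=12, s=-3, t=8   [292*(-3) + 111*(8) = 12]
q=2: r=5, s=8, t=-21   [292*(8) + 111*(-21) = 5]
q=2: r=2, s=-19, t=50   [292*(-19) + 111*(50) = 2]
q=2: r=1, s=46, t=-121   [292*(46) + 111*(-121) = 1]
q=2: r=0, s=-111, t=292   [292*(-111) + 111*(292) = 0]
GCD = 1; from the row with r=1: x=46, y=-121
Check: 292*(46) + 111*(-121) = 13432 - 13431 = 1

GCD = 1, x = 46, y = -121


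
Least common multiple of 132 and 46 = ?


GCD(132, 46) = 2
LCM = 132*46/2 = 6072/2 = 3036

LCM = 3036


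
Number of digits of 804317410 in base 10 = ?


804317410 has 9 digits in base 10
floor(log10(804317410)) + 1 = floor(8.9054) + 1 = 9

9 digits (base 10)


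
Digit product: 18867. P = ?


1 × 8 × 8 × 6 × 7 = 2688


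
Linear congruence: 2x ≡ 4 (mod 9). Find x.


GCD(2, 9) = 1, unique solution
a^(-1) mod 9 = 5
x = 5 * 4 mod 9 = 2

x ≡ 2 (mod 9)


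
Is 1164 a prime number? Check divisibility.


1164 / 2 = 582 (exact division)
1164 is NOT prime.

No, 1164 is not prime


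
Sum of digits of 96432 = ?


9 + 6 + 4 + 3 + 2 = 24


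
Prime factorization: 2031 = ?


2031 / 3 = 677
677 / 677 = 1
2031 = 3 × 677


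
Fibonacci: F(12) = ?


Sequence: 1, 1, 2, 3, 5, 8, 13, 21, 34, 55, 89, 144
F(12) = 144


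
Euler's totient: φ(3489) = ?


3489 = 3 × 1163
Prime factors: 3, 1163
φ(3489) = 3489 × (1-1/3) × (1-1/1163)
= 3489 × 2/3 × 1162/1163 = 2324

φ(3489) = 2324


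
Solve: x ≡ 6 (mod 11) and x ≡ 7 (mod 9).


M = 11*9 = 99
M1 = M/11 = 9, M2 = M/9 = 11
M1^(-1) mod 11 = 5, M2^(-1) mod 9 = 5
x = 6*9*5 + 7*11*5 = 655
655 mod 99 = 61
Check: 61 mod 11 = 6 ✓, 61 mod 9 = 7 ✓

x ≡ 61 (mod 99)


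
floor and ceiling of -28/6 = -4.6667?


-28/6 = -4.6667
floor = -5
ceil = -4

floor = -5, ceil = -4


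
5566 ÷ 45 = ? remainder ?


5566 = 45 * 123 + 31
Check: 5535 + 31 = 5566

q = 123, r = 31


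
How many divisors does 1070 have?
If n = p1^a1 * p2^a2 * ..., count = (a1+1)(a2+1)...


1070 = 2^1 × 5^1 × 107^1
d(1070) = (1+1) × (1+1) × (1+1) = 8

8 divisors


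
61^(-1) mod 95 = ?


Use the extended Euclidean algorithm on (95, 61); each row r = 95*s + 61*t:
r=95, s=1, t=0
r=61, s=0, t=1
q=1: r=34, s=1, t=-1   [95*(1) + 61*(-1) = 34]
q=1: r=27, s=-1, t=2   [95*(-1) + 61*(2) = 27]
q=1: r=7, s=2, t=-3   [95*(2) + 61*(-3) = 7]
q=3: r=6, s=-7, t=11   [95*(-7) + 61*(11) = 6]
q=1: r=1, s=9, t=-14   [95*(9) + 61*(-14) = 1]
q=6: r=0, s=-61, t=95   [95*(-61) + 61*(95) = 0]
GCD = 1 with t = -14, so 61*(-14) ≡ 1 (mod 95)
Inverse = -14 mod 95 = 81
Check: 61 * 81 = 4941 ≡ 1 (mod 95)

61^(-1) ≡ 81 (mod 95)


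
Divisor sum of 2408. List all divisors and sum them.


Divisors of 2408: 1, 2, 4, 7, 8, 14, 28, 43, 56, 86, 172, 301, 344, 602, 1204, 2408
Sum = 1 + 2 + 4 + 7 + 8 + 14 + 28 + 43 + 56 + 86 + 172 + 301 + 344 + 602 + 1204 + 2408 = 5280

σ(2408) = 5280


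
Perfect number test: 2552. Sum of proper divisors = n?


Proper divisors of 2552: 1, 2, 4, 8, 11, 22, 29, 44, 58, 88, 116, 232, 319, 638, 1276
Sum = 1 + 2 + 4 + 8 + 11 + 22 + 29 + 44 + 58 + 88 + 116 + 232 + 319 + 638 + 1276 = 2848

No, 2552 is not perfect (2848 ≠ 2552)


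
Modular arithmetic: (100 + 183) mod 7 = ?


100 + 183 = 283
283 mod 7 = 3


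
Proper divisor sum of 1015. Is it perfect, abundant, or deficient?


Proper divisors: 1, 5, 7, 29, 35, 145, 203
Sum = 1 + 5 + 7 + 29 + 35 + 145 + 203 = 425
425 < 1015 → deficient

s(1015) = 425 (deficient)


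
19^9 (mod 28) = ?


19^1 mod 28 = 19
19^2 mod 28 = 25
19^3 mod 28 = 27
19^4 mod 28 = 9
19^5 mod 28 = 3
19^6 mod 28 = 1
19^7 mod 28 = 19
19^8 mod 28 = 25
19^9 mod 28 = 27


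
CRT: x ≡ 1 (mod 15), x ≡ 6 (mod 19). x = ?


M = 15*19 = 285
M1 = M/15 = 19, M2 = M/19 = 15
M1^(-1) mod 15 = 4, M2^(-1) mod 19 = 14
x = 1*19*4 + 6*15*14 = 1336
1336 mod 285 = 196
Check: 196 mod 15 = 1 ✓, 196 mod 19 = 6 ✓

x ≡ 196 (mod 285)


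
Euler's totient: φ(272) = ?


272 = 2^4 × 17
Prime factors: 2, 17
φ(272) = 272 × (1-1/2) × (1-1/17)
= 272 × 1/2 × 16/17 = 128

φ(272) = 128


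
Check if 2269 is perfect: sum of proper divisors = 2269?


Proper divisors of 2269: 1
Sum = 1 = 1

No, 2269 is not perfect (1 ≠ 2269)


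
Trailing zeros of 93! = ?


floor(93/5) = 18
floor(93/25) = 3
Total = 21

21 trailing zeros


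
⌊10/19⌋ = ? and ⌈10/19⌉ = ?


10/19 = 0.5263
floor = 0
ceil = 1

floor = 0, ceil = 1


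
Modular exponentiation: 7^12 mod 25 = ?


7^1 mod 25 = 7
7^2 mod 25 = 24
7^3 mod 25 = 18
7^4 mod 25 = 1
7^5 mod 25 = 7
7^6 mod 25 = 24
7^7 mod 25 = 18
7^8 mod 25 = 1
7^9 mod 25 = 7
7^10 mod 25 = 24
7^11 mod 25 = 18
7^12 mod 25 = 1


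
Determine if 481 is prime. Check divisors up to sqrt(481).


481 / 13 = 37 (exact division)
481 is NOT prime.

No, 481 is not prime


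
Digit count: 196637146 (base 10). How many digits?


196637146 has 9 digits in base 10
floor(log10(196637146)) + 1 = floor(8.2937) + 1 = 9

9 digits (base 10)


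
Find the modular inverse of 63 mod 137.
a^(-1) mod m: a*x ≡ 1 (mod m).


Use the extended Euclidean algorithm on (137, 63); each row r = 137*s + 63*t:
r=137, s=1, t=0
r=63, s=0, t=1
q=2: r=11, s=1, t=-2   [137*(1) + 63*(-2) = 11]
q=5: r=8, s=-5, t=11   [137*(-5) + 63*(11) = 8]
q=1: r=3, s=6, t=-13   [137*(6) + 63*(-13) = 3]
q=2: r=2, s=-17, t=37   [137*(-17) + 63*(37) = 2]
q=1: r=1, s=23, t=-50   [137*(23) + 63*(-50) = 1]
q=2: r=0, s=-63, t=137   [137*(-63) + 63*(137) = 0]
GCD = 1 with t = -50, so 63*(-50) ≡ 1 (mod 137)
Inverse = -50 mod 137 = 87
Check: 63 * 87 = 5481 ≡ 1 (mod 137)

63^(-1) ≡ 87 (mod 137)


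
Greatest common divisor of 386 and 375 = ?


386 = 1 * 375 + 11
375 = 34 * 11 + 1
11 = 11 * 1 + 0
GCD = 1


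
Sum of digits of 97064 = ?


9 + 7 + 0 + 6 + 4 = 26


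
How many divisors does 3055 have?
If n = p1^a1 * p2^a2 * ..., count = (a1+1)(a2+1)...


3055 = 5^1 × 13^1 × 47^1
d(3055) = (1+1) × (1+1) × (1+1) = 8

8 divisors


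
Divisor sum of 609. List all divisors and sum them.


Divisors of 609: 1, 3, 7, 21, 29, 87, 203, 609
Sum = 1 + 3 + 7 + 21 + 29 + 87 + 203 + 609 = 960

σ(609) = 960


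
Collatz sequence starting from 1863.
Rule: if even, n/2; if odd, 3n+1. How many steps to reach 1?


1863 → 5590 → 2795 → 8386 → 4193 → 12580 → 6290 → 3145 → 9436 → 4718 → 2359 → 7078 → 3539 → 10618 → 5309 → 15928 → 7964 → 3982 → 1991 → 5974 → 2987 → 8962 → 4481 → 13444 → 6722 → 3361 → 10084 → 5042 → 2521 → 7564 → 3782 → 1891 → 5674 → 2837 → 8512 → 4256 → 2128 → 1064 → 532 → 266 → 133 → 400 → 200 → 100 → 50 → 25 → 76 → 38 → 19 → 58 → 29 → 88 → 44 → 22 → 11 → 34 → 17 → 52 → 26 → 13 → 40 → 20 → 10 → 5 → 16 → 8 → 4 → 2 → 1
Total steps = 68

68 steps


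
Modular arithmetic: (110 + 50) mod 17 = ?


110 + 50 = 160
160 mod 17 = 7


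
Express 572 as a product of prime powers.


572 / 2 = 286
286 / 2 = 143
143 / 11 = 13
13 / 13 = 1
572 = 2^2 × 11 × 13


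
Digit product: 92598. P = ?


9 × 2 × 5 × 9 × 8 = 6480


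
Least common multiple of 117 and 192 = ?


GCD(117, 192) = 3
LCM = 117*192/3 = 22464/3 = 7488

LCM = 7488


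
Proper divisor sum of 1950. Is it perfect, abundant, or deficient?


Proper divisors: 1, 2, 3, 5, 6, 10, 13, 15, 25, 26, 30, 39, 50, 65, 75, 78, 130, 150, 195, 325, 390, 650, 975
Sum = 1 + 2 + 3 + 5 + 6 + 10 + 13 + 15 + 25 + 26 + 30 + 39 + 50 + 65 + 75 + 78 + 130 + 150 + 195 + 325 + 390 + 650 + 975 = 3258
3258 > 1950 → abundant

s(1950) = 3258 (abundant)


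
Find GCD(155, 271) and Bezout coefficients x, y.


Tabular extended Euclidean (each row: r = 155*s + 271*t):
r=155, s=1, t=0
r=271, s=0, t=1
q=0: r=155, s=1, t=0   [155*(1) + 271*(0) = 155]
q=1: r=116, s=-1, t=1   [155*(-1) + 271*(1) = 116]
q=1: r=39, s=2, t=-1   [155*(2) + 271*(-1) = 39]
q=2: r=38, s=-5, t=3   [155*(-5) + 271*(3) = 38]
q=1: r=1, s=7, t=-4   [155*(7) + 271*(-4) = 1]
q=38: r=0, s=-271, t=155   [155*(-271) + 271*(155) = 0]
GCD = 1; from the row with r=1: x=7, y=-4
Check: 155*(7) + 271*(-4) = 1085 - 1084 = 1

GCD = 1, x = 7, y = -4


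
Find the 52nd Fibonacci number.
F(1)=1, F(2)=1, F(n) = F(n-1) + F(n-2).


Sequence: 1, 1, 2, 3, 5, 8, 13, 21, 34, 55, 89, 144, 233, 377, 610, 987, 1597, 2584, 4181, 6765, 10946, 17711, 28657, 46368, 75025, 121393, 196418, 317811, 514229, 832040, 1346269, 2178309, 3524578, 5702887, 9227465, 14930352, 24157817, 39088169, 63245986, 102334155, 165580141, 267914296, 433494437, 701408733, 1134903170, 1836311903, 2971215073, 4807526976, 7778742049, 12586269025, 20365011074, 32951280099
F(52) = 32951280099


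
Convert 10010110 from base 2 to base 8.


10010110 (base 2) = 150 (decimal)
150 (decimal) = 226 (base 8)


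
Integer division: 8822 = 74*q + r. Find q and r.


8822 = 74 * 119 + 16
Check: 8806 + 16 = 8822

q = 119, r = 16


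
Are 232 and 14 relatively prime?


Euclidean algorithm:
232 = 16 * 14 + 8
14 = 1 * 8 + 6
8 = 1 * 6 + 2
6 = 3 * 2 + 0
GCD(232, 14) = 2

No, not coprime (GCD = 2)


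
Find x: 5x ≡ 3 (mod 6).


GCD(5, 6) = 1, unique solution
a^(-1) mod 6 = 5
x = 5 * 3 mod 6 = 3

x ≡ 3 (mod 6)


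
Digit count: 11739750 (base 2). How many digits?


11739750 in base 2 = 101100110010001001100110
Number of digits = 24

24 digits (base 2)


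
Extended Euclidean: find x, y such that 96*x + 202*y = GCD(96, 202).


Tabular extended Euclidean (each row: r = 96*s + 202*t):
r=96, s=1, t=0
r=202, s=0, t=1
q=0: r=96, s=1, t=0   [96*(1) + 202*(0) = 96]
q=2: r=10, s=-2, t=1   [96*(-2) + 202*(1) = 10]
q=9: r=6, s=19, t=-9   [96*(19) + 202*(-9) = 6]
q=1: r=4, s=-21, t=10   [96*(-21) + 202*(10) = 4]
q=1: r=2, s=40, t=-19   [96*(40) + 202*(-19) = 2]
q=2: r=0, s=-101, t=48   [96*(-101) + 202*(48) = 0]
GCD = 2; from the row with r=2: x=40, y=-19
Check: 96*(40) + 202*(-19) = 3840 - 3838 = 2

GCD = 2, x = 40, y = -19


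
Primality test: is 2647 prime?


Check divisors up to sqrt(2647) = 51.4490
No divisors found.
2647 is prime.

Yes, 2647 is prime


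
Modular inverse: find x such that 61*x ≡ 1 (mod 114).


Use the extended Euclidean algorithm on (114, 61); each row r = 114*s + 61*t:
r=114, s=1, t=0
r=61, s=0, t=1
q=1: r=53, s=1, t=-1   [114*(1) + 61*(-1) = 53]
q=1: r=8, s=-1, t=2   [114*(-1) + 61*(2) = 8]
q=6: r=5, s=7, t=-13   [114*(7) + 61*(-13) = 5]
q=1: r=3, s=-8, t=15   [114*(-8) + 61*(15) = 3]
q=1: r=2, s=15, t=-28   [114*(15) + 61*(-28) = 2]
q=1: r=1, s=-23, t=43   [114*(-23) + 61*(43) = 1]
q=2: r=0, s=61, t=-114   [114*(61) + 61*(-114) = 0]
GCD = 1 with t = 43, so 61*(43) ≡ 1 (mod 114)
Inverse = 43 mod 114 = 43
Check: 61 * 43 = 2623 ≡ 1 (mod 114)

61^(-1) ≡ 43 (mod 114)


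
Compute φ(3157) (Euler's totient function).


3157 = 7 × 11 × 41
Prime factors: 7, 11, 41
φ(3157) = 3157 × (1-1/7) × (1-1/11) × (1-1/41)
= 3157 × 6/7 × 10/11 × 40/41 = 2400

φ(3157) = 2400


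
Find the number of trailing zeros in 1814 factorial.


floor(1814/5) = 362
floor(1814/25) = 72
floor(1814/125) = 14
floor(1814/625) = 2
Total = 450

450 trailing zeros


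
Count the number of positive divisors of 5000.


5000 = 2^3 × 5^4
d(5000) = (3+1) × (4+1) = 20

20 divisors


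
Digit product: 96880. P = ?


9 × 6 × 8 × 8 × 0 = 0


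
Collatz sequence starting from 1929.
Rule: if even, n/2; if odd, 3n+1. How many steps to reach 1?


1929 → 5788 → 2894 → 1447 → 4342 → 2171 → 6514 → 3257 → 9772 → 4886 → 2443 → 7330 → 3665 → 10996 → 5498 → 2749 → 8248 → 4124 → 2062 → 1031 → 3094 → 1547 → 4642 → 2321 → 6964 → 3482 → 1741 → 5224 → 2612 → 1306 → 653 → 1960 → 980 → 490 → 245 → 736 → 368 → 184 → 92 → 46 → 23 → 70 → 35 → 106 → 53 → 160 → 80 → 40 → 20 → 10 → 5 → 16 → 8 → 4 → 2 → 1
Total steps = 55

55 steps


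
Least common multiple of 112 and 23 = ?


GCD(112, 23) = 1
LCM = 112*23/1 = 2576/1 = 2576

LCM = 2576


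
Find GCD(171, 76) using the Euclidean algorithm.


171 = 2 * 76 + 19
76 = 4 * 19 + 0
GCD = 19


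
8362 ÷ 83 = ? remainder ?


8362 = 83 * 100 + 62
Check: 8300 + 62 = 8362

q = 100, r = 62


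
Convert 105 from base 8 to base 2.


105 (base 8) = 69 (decimal)
69 (decimal) = 1000101 (base 2)


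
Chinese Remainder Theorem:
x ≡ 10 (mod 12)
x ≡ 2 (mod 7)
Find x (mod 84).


M = 12*7 = 84
M1 = M/12 = 7, M2 = M/7 = 12
M1^(-1) mod 12 = 7, M2^(-1) mod 7 = 3
x = 10*7*7 + 2*12*3 = 562
562 mod 84 = 58
Check: 58 mod 12 = 10 ✓, 58 mod 7 = 2 ✓

x ≡ 58 (mod 84)


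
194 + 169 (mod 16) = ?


194 + 169 = 363
363 mod 16 = 11


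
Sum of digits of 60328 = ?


6 + 0 + 3 + 2 + 8 = 19


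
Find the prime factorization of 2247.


2247 / 3 = 749
749 / 7 = 107
107 / 107 = 1
2247 = 3 × 7 × 107


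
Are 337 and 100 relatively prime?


Euclidean algorithm:
337 = 3 * 100 + 37
100 = 2 * 37 + 26
37 = 1 * 26 + 11
26 = 2 * 11 + 4
11 = 2 * 4 + 3
4 = 1 * 3 + 1
3 = 3 * 1 + 0
GCD(337, 100) = 1

Yes, coprime (GCD = 1)


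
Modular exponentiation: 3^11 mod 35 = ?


3^1 mod 35 = 3
3^2 mod 35 = 9
3^3 mod 35 = 27
3^4 mod 35 = 11
3^5 mod 35 = 33
3^6 mod 35 = 29
3^7 mod 35 = 17
3^8 mod 35 = 16
3^9 mod 35 = 13
3^10 mod 35 = 4
3^11 mod 35 = 12


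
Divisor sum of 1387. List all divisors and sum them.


Divisors of 1387: 1, 19, 73, 1387
Sum = 1 + 19 + 73 + 1387 = 1480

σ(1387) = 1480


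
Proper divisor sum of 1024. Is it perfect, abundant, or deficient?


Proper divisors: 1, 2, 4, 8, 16, 32, 64, 128, 256, 512
Sum = 1 + 2 + 4 + 8 + 16 + 32 + 64 + 128 + 256 + 512 = 1023
1023 < 1024 → deficient

s(1024) = 1023 (deficient)


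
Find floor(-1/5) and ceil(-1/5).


-1/5 = -0.2000
floor = -1
ceil = 0

floor = -1, ceil = 0


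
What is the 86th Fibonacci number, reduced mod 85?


F(k) mod 85 for k=1..86:
1, 1, 2, 3, 5, 8, 13, 21, 34, 55, 4, 59, 63, 37, 15, 52, 67, 34, 16, 50, 66, 31, 12, 43, 55, 13, 68, 81, 64, 60, 39, 14, 53, 67, 35, 17, 52, 69, 36, 20, 56, 76, 47, 38, 0, 38, 38, 76, 29, 20, 49, 69, 33, 17, 50, 67, 32, 14, 46, 60, 21, 81, 17, 13, 30, 43, 73, 31, 19, 50, 69, 34, 18, 52, 70, 37, 22, 59, 81, 55, 51, 21, 72, 8, 80, 3
F(86) mod 85 = 3


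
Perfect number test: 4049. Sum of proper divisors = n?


Proper divisors of 4049: 1
Sum = 1 = 1

No, 4049 is not perfect (1 ≠ 4049)


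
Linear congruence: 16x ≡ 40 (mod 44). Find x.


GCD(16, 44) = 4 divides 40
Divide: 4x ≡ 10 (mod 11)
x ≡ 8 (mod 11)


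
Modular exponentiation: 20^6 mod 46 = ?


20^1 mod 46 = 20
20^2 mod 46 = 32
20^3 mod 46 = 42
20^4 mod 46 = 12
20^5 mod 46 = 10
20^6 mod 46 = 16


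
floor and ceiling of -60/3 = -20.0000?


-60/3 = -20.0000
floor = -20
ceil = -20

floor = -20, ceil = -20


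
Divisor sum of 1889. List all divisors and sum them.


Divisors of 1889: 1, 1889
Sum = 1 + 1889 = 1890

σ(1889) = 1890


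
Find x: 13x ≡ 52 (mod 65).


GCD(13, 65) = 13 divides 52
Divide: 1x ≡ 4 (mod 5)
x ≡ 4 (mod 5)


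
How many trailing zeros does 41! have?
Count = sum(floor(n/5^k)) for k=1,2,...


floor(41/5) = 8
floor(41/25) = 1
Total = 9

9 trailing zeros


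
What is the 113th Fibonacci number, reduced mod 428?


F(k) mod 428 for k=1..113:
1, 1, 2, 3, 5, 8, 13, 21, 34, 55, 89, 144, 233, 377, 182, 131, 313, 16, 329, 345, 246, 163, 409, 144, 125, 269, 394, 235, 201, 8, 209, 217, 426, 215, 213, 0, 213, 213, 426, 211, 209, 420, 201, 193, 394, 159, 125, 284, 409, 265, 246, 83, 329, 412, 313, 297, 182, 51, 233, 284, 89, 373, 34, 407, 13, 420, 5, 425, 2, 427, 1, 0, 1, 1, 2, 3, 5, 8, 13, 21, 34, 55, 89, 144, 233, 377, 182, 131, 313, 16, 329, 345, 246, 163, 409, 144, 125, 269, 394, 235, 201, 8, 209, 217, 426, 215, 213, 0, 213, 213, 426, 211, 209
F(113) mod 428 = 209


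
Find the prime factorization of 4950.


4950 / 2 = 2475
2475 / 3 = 825
825 / 3 = 275
275 / 5 = 55
55 / 5 = 11
11 / 11 = 1
4950 = 2 × 3^2 × 5^2 × 11


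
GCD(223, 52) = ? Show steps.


223 = 4 * 52 + 15
52 = 3 * 15 + 7
15 = 2 * 7 + 1
7 = 7 * 1 + 0
GCD = 1


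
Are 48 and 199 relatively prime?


Euclidean algorithm:
199 = 4 * 48 + 7
48 = 6 * 7 + 6
7 = 1 * 6 + 1
6 = 6 * 1 + 0
GCD(48, 199) = 1

Yes, coprime (GCD = 1)


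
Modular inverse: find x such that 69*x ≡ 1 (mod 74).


Use the extended Euclidean algorithm on (74, 69); each row r = 74*s + 69*t:
r=74, s=1, t=0
r=69, s=0, t=1
q=1: r=5, s=1, t=-1   [74*(1) + 69*(-1) = 5]
q=13: r=4, s=-13, t=14   [74*(-13) + 69*(14) = 4]
q=1: r=1, s=14, t=-15   [74*(14) + 69*(-15) = 1]
q=4: r=0, s=-69, t=74   [74*(-69) + 69*(74) = 0]
GCD = 1 with t = -15, so 69*(-15) ≡ 1 (mod 74)
Inverse = -15 mod 74 = 59
Check: 69 * 59 = 4071 ≡ 1 (mod 74)

69^(-1) ≡ 59 (mod 74)


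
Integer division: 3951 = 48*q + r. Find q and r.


3951 = 48 * 82 + 15
Check: 3936 + 15 = 3951

q = 82, r = 15


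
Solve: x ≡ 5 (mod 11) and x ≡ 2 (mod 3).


M = 11*3 = 33
M1 = M/11 = 3, M2 = M/3 = 11
M1^(-1) mod 11 = 4, M2^(-1) mod 3 = 2
x = 5*3*4 + 2*11*2 = 104
104 mod 33 = 5
Check: 5 mod 11 = 5 ✓, 5 mod 3 = 2 ✓

x ≡ 5 (mod 33)


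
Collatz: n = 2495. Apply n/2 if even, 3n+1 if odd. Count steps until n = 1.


2495 → 7486 → 3743 → 11230 → 5615 → 16846 → 8423 → 25270 → 12635 → 37906 → 18953 → 56860 → 28430 → 14215 → 42646 → 21323 → 63970 → 31985 → 95956 → 47978 → 23989 → 71968 → 35984 → 17992 → 8996 → 4498 → 2249 → 6748 → 3374 → 1687 → 5062 → 2531 → 7594 → 3797 → 11392 → 5696 → 2848 → 1424 → 712 → 356 → 178 → 89 → 268 → 134 → 67 → 202 → 101 → 304 → 152 → 76 → 38 → 19 → 58 → 29 → 88 → 44 → 22 → 11 → 34 → 17 → 52 → 26 → 13 → 40 → 20 → 10 → 5 → 16 → 8 → 4 → 2 → 1
Total steps = 71

71 steps


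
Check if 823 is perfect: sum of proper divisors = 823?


Proper divisors of 823: 1
Sum = 1 = 1

No, 823 is not perfect (1 ≠ 823)


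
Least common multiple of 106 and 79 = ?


GCD(106, 79) = 1
LCM = 106*79/1 = 8374/1 = 8374

LCM = 8374


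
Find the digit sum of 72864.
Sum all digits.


7 + 2 + 8 + 6 + 4 = 27


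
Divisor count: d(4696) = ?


4696 = 2^3 × 587^1
d(4696) = (3+1) × (1+1) = 8

8 divisors


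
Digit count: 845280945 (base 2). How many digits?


845280945 in base 2 = 110010011000011111011010110001
Number of digits = 30

30 digits (base 2)


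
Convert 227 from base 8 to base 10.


227 (base 8) = 151 (decimal)
151 (decimal) = 151 (base 10)


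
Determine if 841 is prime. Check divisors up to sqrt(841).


841 / 29 = 29 (exact division)
841 is NOT prime.

No, 841 is not prime


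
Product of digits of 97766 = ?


9 × 7 × 7 × 6 × 6 = 15876


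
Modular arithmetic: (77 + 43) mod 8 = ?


77 + 43 = 120
120 mod 8 = 0


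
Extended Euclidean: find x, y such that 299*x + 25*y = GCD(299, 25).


Tabular extended Euclidean (each row: r = 299*s + 25*t):
r=299, s=1, t=0
r=25, s=0, t=1
q=11: r=24, s=1, t=-11   [299*(1) + 25*(-11) = 24]
q=1: r=1, s=-1, t=12   [299*(-1) + 25*(12) = 1]
q=24: r=0, s=25, t=-299   [299*(25) + 25*(-299) = 0]
GCD = 1; from the row with r=1: x=-1, y=12
Check: 299*(-1) + 25*(12) = -299 + 300 = 1

GCD = 1, x = -1, y = 12


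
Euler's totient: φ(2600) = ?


2600 = 2^3 × 5^2 × 13
Prime factors: 2, 5, 13
φ(2600) = 2600 × (1-1/2) × (1-1/5) × (1-1/13)
= 2600 × 1/2 × 4/5 × 12/13 = 960

φ(2600) = 960


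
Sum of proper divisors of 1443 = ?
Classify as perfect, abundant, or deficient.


Proper divisors: 1, 3, 13, 37, 39, 111, 481
Sum = 1 + 3 + 13 + 37 + 39 + 111 + 481 = 685
685 < 1443 → deficient

s(1443) = 685 (deficient)


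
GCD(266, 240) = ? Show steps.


266 = 1 * 240 + 26
240 = 9 * 26 + 6
26 = 4 * 6 + 2
6 = 3 * 2 + 0
GCD = 2


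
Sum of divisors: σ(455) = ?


Divisors of 455: 1, 5, 7, 13, 35, 65, 91, 455
Sum = 1 + 5 + 7 + 13 + 35 + 65 + 91 + 455 = 672

σ(455) = 672


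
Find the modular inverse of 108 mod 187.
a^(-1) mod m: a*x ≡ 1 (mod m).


Use the extended Euclidean algorithm on (187, 108); each row r = 187*s + 108*t:
r=187, s=1, t=0
r=108, s=0, t=1
q=1: r=79, s=1, t=-1   [187*(1) + 108*(-1) = 79]
q=1: r=29, s=-1, t=2   [187*(-1) + 108*(2) = 29]
q=2: r=21, s=3, t=-5   [187*(3) + 108*(-5) = 21]
q=1: r=8, s=-4, t=7   [187*(-4) + 108*(7) = 8]
q=2: r=5, s=11, t=-19   [187*(11) + 108*(-19) = 5]
q=1: r=3, s=-15, t=26   [187*(-15) + 108*(26) = 3]
q=1: r=2, s=26, t=-45   [187*(26) + 108*(-45) = 2]
q=1: r=1, s=-41, t=71   [187*(-41) + 108*(71) = 1]
q=2: r=0, s=108, t=-187   [187*(108) + 108*(-187) = 0]
GCD = 1 with t = 71, so 108*(71) ≡ 1 (mod 187)
Inverse = 71 mod 187 = 71
Check: 108 * 71 = 7668 ≡ 1 (mod 187)

108^(-1) ≡ 71 (mod 187)


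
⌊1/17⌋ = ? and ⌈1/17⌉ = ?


1/17 = 0.0588
floor = 0
ceil = 1

floor = 0, ceil = 1


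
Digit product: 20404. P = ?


2 × 0 × 4 × 0 × 4 = 0


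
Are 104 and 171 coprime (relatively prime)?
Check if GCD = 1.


Euclidean algorithm:
171 = 1 * 104 + 67
104 = 1 * 67 + 37
67 = 1 * 37 + 30
37 = 1 * 30 + 7
30 = 4 * 7 + 2
7 = 3 * 2 + 1
2 = 2 * 1 + 0
GCD(104, 171) = 1

Yes, coprime (GCD = 1)


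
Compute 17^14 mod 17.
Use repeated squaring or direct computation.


17^1 mod 17 = 0
17^2 mod 17 = 0
17^3 mod 17 = 0
17^4 mod 17 = 0
17^5 mod 17 = 0
17^6 mod 17 = 0
17^7 mod 17 = 0
17^8 mod 17 = 0
17^9 mod 17 = 0
17^10 mod 17 = 0
17^11 mod 17 = 0
17^12 mod 17 = 0
17^13 mod 17 = 0
17^14 mod 17 = 0


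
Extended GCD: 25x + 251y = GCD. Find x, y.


Tabular extended Euclidean (each row: r = 25*s + 251*t):
r=25, s=1, t=0
r=251, s=0, t=1
q=0: r=25, s=1, t=0   [25*(1) + 251*(0) = 25]
q=10: r=1, s=-10, t=1   [25*(-10) + 251*(1) = 1]
q=25: r=0, s=251, t=-25   [25*(251) + 251*(-25) = 0]
GCD = 1; from the row with r=1: x=-10, y=1
Check: 25*(-10) + 251*(1) = -250 + 251 = 1

GCD = 1, x = -10, y = 1


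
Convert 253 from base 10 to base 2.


253 (base 10) = 253 (decimal)
253 (decimal) = 11111101 (base 2)


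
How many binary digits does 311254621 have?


311254621 in base 2 = 10010100011010101111001011101
Number of digits = 29

29 digits (base 2)


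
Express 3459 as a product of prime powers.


3459 / 3 = 1153
1153 / 1153 = 1
3459 = 3 × 1153


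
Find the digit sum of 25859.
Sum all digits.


2 + 5 + 8 + 5 + 9 = 29


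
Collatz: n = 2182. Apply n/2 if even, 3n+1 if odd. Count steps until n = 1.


2182 → 1091 → 3274 → 1637 → 4912 → 2456 → 1228 → 614 → 307 → 922 → 461 → 1384 → 692 → 346 → 173 → 520 → 260 → 130 → 65 → 196 → 98 → 49 → 148 → 74 → 37 → 112 → 56 → 28 → 14 → 7 → 22 → 11 → 34 → 17 → 52 → 26 → 13 → 40 → 20 → 10 → 5 → 16 → 8 → 4 → 2 → 1
Total steps = 45

45 steps


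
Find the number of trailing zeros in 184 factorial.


floor(184/5) = 36
floor(184/25) = 7
floor(184/125) = 1
Total = 44

44 trailing zeros


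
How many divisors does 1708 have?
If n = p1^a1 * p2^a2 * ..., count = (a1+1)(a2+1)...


1708 = 2^2 × 7^1 × 61^1
d(1708) = (2+1) × (1+1) × (1+1) = 12

12 divisors


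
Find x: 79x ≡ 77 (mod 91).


GCD(79, 91) = 1, unique solution
a^(-1) mod 91 = 53
x = 53 * 77 mod 91 = 77

x ≡ 77 (mod 91)


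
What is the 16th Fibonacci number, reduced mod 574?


F(k) mod 574 for k=1..16:
1, 1, 2, 3, 5, 8, 13, 21, 34, 55, 89, 144, 233, 377, 36, 413
F(16) mod 574 = 413


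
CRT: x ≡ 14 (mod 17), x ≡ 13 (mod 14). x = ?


M = 17*14 = 238
M1 = M/17 = 14, M2 = M/14 = 17
M1^(-1) mod 17 = 11, M2^(-1) mod 14 = 5
x = 14*14*11 + 13*17*5 = 3261
3261 mod 238 = 167
Check: 167 mod 17 = 14 ✓, 167 mod 14 = 13 ✓

x ≡ 167 (mod 238)


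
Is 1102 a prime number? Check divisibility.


1102 / 2 = 551 (exact division)
1102 is NOT prime.

No, 1102 is not prime


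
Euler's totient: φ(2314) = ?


2314 = 2 × 13 × 89
Prime factors: 2, 13, 89
φ(2314) = 2314 × (1-1/2) × (1-1/13) × (1-1/89)
= 2314 × 1/2 × 12/13 × 88/89 = 1056

φ(2314) = 1056


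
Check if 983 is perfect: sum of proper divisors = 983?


Proper divisors of 983: 1
Sum = 1 = 1

No, 983 is not perfect (1 ≠ 983)


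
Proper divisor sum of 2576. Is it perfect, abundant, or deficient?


Proper divisors: 1, 2, 4, 7, 8, 14, 16, 23, 28, 46, 56, 92, 112, 161, 184, 322, 368, 644, 1288
Sum = 1 + 2 + 4 + 7 + 8 + 14 + 16 + 23 + 28 + 46 + 56 + 92 + 112 + 161 + 184 + 322 + 368 + 644 + 1288 = 3376
3376 > 2576 → abundant

s(2576) = 3376 (abundant)


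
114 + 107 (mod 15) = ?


114 + 107 = 221
221 mod 15 = 11


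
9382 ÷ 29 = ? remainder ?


9382 = 29 * 323 + 15
Check: 9367 + 15 = 9382

q = 323, r = 15


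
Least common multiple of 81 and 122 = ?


GCD(81, 122) = 1
LCM = 81*122/1 = 9882/1 = 9882

LCM = 9882


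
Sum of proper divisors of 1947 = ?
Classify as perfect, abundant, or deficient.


Proper divisors: 1, 3, 11, 33, 59, 177, 649
Sum = 1 + 3 + 11 + 33 + 59 + 177 + 649 = 933
933 < 1947 → deficient

s(1947) = 933 (deficient)


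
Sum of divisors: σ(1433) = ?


Divisors of 1433: 1, 1433
Sum = 1 + 1433 = 1434

σ(1433) = 1434


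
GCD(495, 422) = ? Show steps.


495 = 1 * 422 + 73
422 = 5 * 73 + 57
73 = 1 * 57 + 16
57 = 3 * 16 + 9
16 = 1 * 9 + 7
9 = 1 * 7 + 2
7 = 3 * 2 + 1
2 = 2 * 1 + 0
GCD = 1


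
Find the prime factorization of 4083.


4083 / 3 = 1361
1361 / 1361 = 1
4083 = 3 × 1361


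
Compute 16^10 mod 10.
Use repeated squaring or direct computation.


16^1 mod 10 = 6
16^2 mod 10 = 6
16^3 mod 10 = 6
16^4 mod 10 = 6
16^5 mod 10 = 6
16^6 mod 10 = 6
16^7 mod 10 = 6
16^8 mod 10 = 6
16^9 mod 10 = 6
16^10 mod 10 = 6


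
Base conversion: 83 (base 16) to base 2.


83 (base 16) = 131 (decimal)
131 (decimal) = 10000011 (base 2)


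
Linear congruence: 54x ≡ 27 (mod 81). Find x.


GCD(54, 81) = 27 divides 27
Divide: 2x ≡ 1 (mod 3)
x ≡ 2 (mod 3)


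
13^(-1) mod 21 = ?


Use the extended Euclidean algorithm on (21, 13); each row r = 21*s + 13*t:
r=21, s=1, t=0
r=13, s=0, t=1
q=1: r=8, s=1, t=-1   [21*(1) + 13*(-1) = 8]
q=1: r=5, s=-1, t=2   [21*(-1) + 13*(2) = 5]
q=1: r=3, s=2, t=-3   [21*(2) + 13*(-3) = 3]
q=1: r=2, s=-3, t=5   [21*(-3) + 13*(5) = 2]
q=1: r=1, s=5, t=-8   [21*(5) + 13*(-8) = 1]
q=2: r=0, s=-13, t=21   [21*(-13) + 13*(21) = 0]
GCD = 1 with t = -8, so 13*(-8) ≡ 1 (mod 21)
Inverse = -8 mod 21 = 13
Check: 13 * 13 = 169 ≡ 1 (mod 21)

13^(-1) ≡ 13 (mod 21)


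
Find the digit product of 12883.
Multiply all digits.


1 × 2 × 8 × 8 × 3 = 384


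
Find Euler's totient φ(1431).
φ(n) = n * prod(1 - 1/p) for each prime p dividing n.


1431 = 3^3 × 53
Prime factors: 3, 53
φ(1431) = 1431 × (1-1/3) × (1-1/53)
= 1431 × 2/3 × 52/53 = 936

φ(1431) = 936


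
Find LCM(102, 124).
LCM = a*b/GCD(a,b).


GCD(102, 124) = 2
LCM = 102*124/2 = 12648/2 = 6324

LCM = 6324


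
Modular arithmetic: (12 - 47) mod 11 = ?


12 - 47 = -35
-35 mod 11 = 9


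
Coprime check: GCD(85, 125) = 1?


Euclidean algorithm:
125 = 1 * 85 + 40
85 = 2 * 40 + 5
40 = 8 * 5 + 0
GCD(85, 125) = 5

No, not coprime (GCD = 5)


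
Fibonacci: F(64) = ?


Sequence: 1, 1, 2, 3, 5, 8, 13, 21, 34, 55, 89, 144, 233, 377, 610, 987, 1597, 2584, 4181, 6765, 10946, 17711, 28657, 46368, 75025, 121393, 196418, 317811, 514229, 832040, 1346269, 2178309, 3524578, 5702887, 9227465, 14930352, 24157817, 39088169, 63245986, 102334155, 165580141, 267914296, 433494437, 701408733, 1134903170, 1836311903, 2971215073, 4807526976, 7778742049, 12586269025, 20365011074, 32951280099, 53316291173, 86267571272, 139583862445, 225851433717, 365435296162, 591286729879, 956722026041, 1548008755920, 2504730781961, 4052739537881, 6557470319842, 10610209857723
F(64) = 10610209857723


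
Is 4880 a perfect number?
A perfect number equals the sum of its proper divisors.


Proper divisors of 4880: 1, 2, 4, 5, 8, 10, 16, 20, 40, 61, 80, 122, 244, 305, 488, 610, 976, 1220, 2440
Sum = 1 + 2 + 4 + 5 + 8 + 10 + 16 + 20 + 40 + 61 + 80 + 122 + 244 + 305 + 488 + 610 + 976 + 1220 + 2440 = 6652

No, 4880 is not perfect (6652 ≠ 4880)


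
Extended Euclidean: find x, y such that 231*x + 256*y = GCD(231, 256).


Tabular extended Euclidean (each row: r = 231*s + 256*t):
r=231, s=1, t=0
r=256, s=0, t=1
q=0: r=231, s=1, t=0   [231*(1) + 256*(0) = 231]
q=1: r=25, s=-1, t=1   [231*(-1) + 256*(1) = 25]
q=9: r=6, s=10, t=-9   [231*(10) + 256*(-9) = 6]
q=4: r=1, s=-41, t=37   [231*(-41) + 256*(37) = 1]
q=6: r=0, s=256, t=-231   [231*(256) + 256*(-231) = 0]
GCD = 1; from the row with r=1: x=-41, y=37
Check: 231*(-41) + 256*(37) = -9471 + 9472 = 1

GCD = 1, x = -41, y = 37
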